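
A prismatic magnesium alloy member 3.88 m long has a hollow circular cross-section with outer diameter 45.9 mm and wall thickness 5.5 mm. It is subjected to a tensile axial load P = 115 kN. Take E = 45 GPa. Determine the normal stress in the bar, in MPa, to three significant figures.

165 MPa

A = 698.1 mm².
σ = N/A = 115000/698.1 = 164.7 MPa.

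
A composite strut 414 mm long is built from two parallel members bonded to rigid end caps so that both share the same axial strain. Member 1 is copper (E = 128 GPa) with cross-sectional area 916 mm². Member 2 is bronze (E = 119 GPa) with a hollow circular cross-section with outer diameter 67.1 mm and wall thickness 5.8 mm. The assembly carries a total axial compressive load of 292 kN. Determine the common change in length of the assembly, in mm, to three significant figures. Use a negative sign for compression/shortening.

A_2 = 1117 mm².
Equal strain + equilibrium ⇒ each member carries load in proportion to AE: A₁E₁ = 117200000 N, A₂E₂ = 132900000 N, ΣAE = 250200000 N.
δ = PL/ΣAE = -292000·414/250200000 = -0.4832 mm.

-0.483 mm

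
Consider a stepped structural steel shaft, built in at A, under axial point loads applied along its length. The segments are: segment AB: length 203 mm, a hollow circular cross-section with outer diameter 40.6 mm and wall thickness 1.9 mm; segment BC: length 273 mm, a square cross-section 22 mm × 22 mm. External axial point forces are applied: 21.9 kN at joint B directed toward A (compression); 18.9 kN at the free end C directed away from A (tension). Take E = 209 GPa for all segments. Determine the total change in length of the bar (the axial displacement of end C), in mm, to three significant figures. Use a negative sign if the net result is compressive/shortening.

Internal axial forces (sectioning from the free end, tension +): N_BC = 18.9 kN, N_AB = -3 kN.
A_AB = 231 mm².
A_BC = 484 mm².
δ_AB = -3000·203/(231·209000) = -0.01261 mm
δ_BC = 18900·273/(484·209000) = 0.05101 mm
δ = Σδ_i = 0.03839 mm.

0.0384 mm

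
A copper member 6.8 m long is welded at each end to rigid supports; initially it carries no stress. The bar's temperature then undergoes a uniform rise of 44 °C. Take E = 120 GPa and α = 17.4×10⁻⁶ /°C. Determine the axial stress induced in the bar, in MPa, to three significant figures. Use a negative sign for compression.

-91.9 MPa

Free thermal expansion αLΔT = 17.4e-6 · 6800 · 44 = 5.206 mm.
The walls impose strain ε = −(5.206)/6800 = -7.6560e-04; σ = Eε = 120000 · -7.6560e-04 = -91.87 MPa.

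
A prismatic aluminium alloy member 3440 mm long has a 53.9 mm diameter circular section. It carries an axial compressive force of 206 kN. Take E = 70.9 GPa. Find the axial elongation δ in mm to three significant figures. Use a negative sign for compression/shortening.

-4.38 mm

A = 2282 mm².
δ_mech = NL/(AE) = -206000·3440/(2282·70900) = -4.38 mm.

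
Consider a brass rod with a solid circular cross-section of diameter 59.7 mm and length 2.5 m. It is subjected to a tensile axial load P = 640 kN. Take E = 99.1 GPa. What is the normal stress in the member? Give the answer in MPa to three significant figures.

229 MPa

A = 2799 mm².
σ = N/A = 640000/2799 = 228.6 MPa.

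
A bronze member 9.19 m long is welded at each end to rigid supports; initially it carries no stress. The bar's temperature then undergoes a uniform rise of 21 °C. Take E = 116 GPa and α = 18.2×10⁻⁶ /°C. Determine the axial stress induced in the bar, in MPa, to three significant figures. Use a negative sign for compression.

Free thermal expansion αLΔT = 18.2e-6 · 9190 · 21 = 3.512 mm.
The walls impose strain ε = −(3.512)/9190 = -3.8220e-04; σ = Eε = 116000 · -3.8220e-04 = -44.34 MPa.

-44.3 MPa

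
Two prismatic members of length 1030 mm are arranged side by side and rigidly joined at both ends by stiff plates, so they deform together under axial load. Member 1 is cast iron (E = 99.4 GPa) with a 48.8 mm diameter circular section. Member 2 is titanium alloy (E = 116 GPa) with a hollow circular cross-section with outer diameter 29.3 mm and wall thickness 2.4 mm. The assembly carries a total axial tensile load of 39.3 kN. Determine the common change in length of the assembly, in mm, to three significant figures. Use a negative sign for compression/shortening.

A_1 = 1870 mm².
A_2 = 202.8 mm².
Equal strain + equilibrium ⇒ each member carries load in proportion to AE: A₁E₁ = 185900000 N, A₂E₂ = 23530000 N, ΣAE = 209400000 N.
δ = PL/ΣAE = 39300·1030/209400000 = 0.1933 mm.

0.193 mm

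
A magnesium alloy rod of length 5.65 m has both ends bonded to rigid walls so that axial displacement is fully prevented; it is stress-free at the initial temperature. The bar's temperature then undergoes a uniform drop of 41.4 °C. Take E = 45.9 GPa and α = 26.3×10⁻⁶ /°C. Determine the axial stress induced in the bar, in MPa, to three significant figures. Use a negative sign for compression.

50.0 MPa

Free thermal expansion αLΔT = 26.3e-6 · 5650 · -41.4 = -6.152 mm.
The walls impose strain ε = −(-6.152)/5650 = 1.0888e-03; σ = Eε = 45900 · 1.0888e-03 = 49.98 MPa.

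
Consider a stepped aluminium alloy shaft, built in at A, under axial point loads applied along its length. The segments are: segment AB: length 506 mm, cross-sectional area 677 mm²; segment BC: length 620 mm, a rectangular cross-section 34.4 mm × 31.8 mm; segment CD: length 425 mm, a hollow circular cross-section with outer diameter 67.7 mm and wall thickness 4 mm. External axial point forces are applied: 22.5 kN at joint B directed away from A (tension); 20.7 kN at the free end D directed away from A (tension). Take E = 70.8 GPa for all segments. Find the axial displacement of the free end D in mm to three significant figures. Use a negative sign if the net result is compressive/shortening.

0.777 mm

Internal axial forces (sectioning from the free end, tension +): N_CD = 20.7 kN, N_BC = 20.7 kN, N_AB = 43.2 kN.
A_BC = 1094 mm².
A_CD = 800.5 mm².
δ_AB = 43200·506/(677·70800) = 0.456 mm
δ_BC = 20700·620/(1094·70800) = 0.1657 mm
δ_CD = 20700·425/(800.5·70800) = 0.1552 mm
δ = Σδ_i = 0.777 mm.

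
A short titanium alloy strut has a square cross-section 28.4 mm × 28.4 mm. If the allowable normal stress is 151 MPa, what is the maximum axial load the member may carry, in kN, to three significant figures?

A = 806.6 mm².
P_max = σ_allow · A = 151 · 806.6 = 121800 N = 121.8 kN.

122 kN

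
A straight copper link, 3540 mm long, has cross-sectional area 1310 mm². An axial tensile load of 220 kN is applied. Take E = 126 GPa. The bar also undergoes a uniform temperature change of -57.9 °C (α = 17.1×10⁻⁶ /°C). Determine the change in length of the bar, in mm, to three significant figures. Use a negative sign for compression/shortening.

1.21 mm

δ_mech = NL/(AE) = 220000·3540/(1310·126000) = 4.718 mm.
δ_thermal = αLΔT = 17.1e-6·3540·-57.9 = -3.505 mm.
δ = δ_mech + δ_thermal = 1.213 mm.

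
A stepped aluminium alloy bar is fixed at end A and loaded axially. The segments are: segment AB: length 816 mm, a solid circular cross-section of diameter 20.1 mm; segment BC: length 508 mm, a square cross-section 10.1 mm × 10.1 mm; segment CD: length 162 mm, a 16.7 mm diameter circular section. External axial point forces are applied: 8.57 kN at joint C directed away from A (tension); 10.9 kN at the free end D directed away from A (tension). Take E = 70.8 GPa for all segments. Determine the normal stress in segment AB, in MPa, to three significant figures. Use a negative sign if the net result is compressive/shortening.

Internal axial forces (sectioning from the free end, tension +): N_CD = 10.9 kN, N_BC = 19.47 kN, N_AB = 19.47 kN.
A_AB = 317.3 mm².
σ_AB = N_AB/A_AB = 19470/317.3 = 61.36 MPa.

61.4 MPa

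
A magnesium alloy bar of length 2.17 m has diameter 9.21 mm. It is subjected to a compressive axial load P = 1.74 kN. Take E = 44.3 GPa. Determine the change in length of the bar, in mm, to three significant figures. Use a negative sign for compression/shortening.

-1.28 mm

A = 66.62 mm².
δ_mech = NL/(AE) = -1740·2170/(66.62·44300) = -1.279 mm.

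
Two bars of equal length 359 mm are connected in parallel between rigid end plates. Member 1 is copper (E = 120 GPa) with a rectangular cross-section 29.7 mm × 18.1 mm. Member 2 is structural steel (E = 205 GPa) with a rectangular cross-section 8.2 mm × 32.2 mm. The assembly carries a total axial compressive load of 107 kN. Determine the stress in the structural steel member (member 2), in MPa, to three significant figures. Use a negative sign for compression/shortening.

A_1 = 537.6 mm².
A_2 = 264 mm².
Equal strain + equilibrium ⇒ each member carries load in proportion to AE: A₁E₁ = 64510000 N, A₂E₂ = 54130000 N, ΣAE = 118600000 N.
σ₂ = P·E₂/ΣAE = -107000·205000/118600000 = -184.9 MPa.

-185 MPa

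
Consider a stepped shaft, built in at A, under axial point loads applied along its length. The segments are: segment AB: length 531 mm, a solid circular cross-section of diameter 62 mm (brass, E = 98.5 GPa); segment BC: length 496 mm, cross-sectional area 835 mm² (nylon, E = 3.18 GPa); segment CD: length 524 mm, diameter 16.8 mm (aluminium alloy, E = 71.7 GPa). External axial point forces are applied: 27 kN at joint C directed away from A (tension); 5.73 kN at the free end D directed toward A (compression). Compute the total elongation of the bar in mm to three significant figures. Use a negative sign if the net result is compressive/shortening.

Internal axial forces (sectioning from the free end, tension +): N_CD = -5.73 kN, N_BC = 21.27 kN, N_AB = 21.27 kN.
A_AB = 3019 mm².
A_CD = 221.7 mm².
δ_AB = 21270·531/(3019·98500) = 0.03798 mm
δ_BC = 21270·496/(835·3180) = 3.973 mm
δ_CD = -5730·524/(221.7·71700) = -0.1889 mm
δ = Σδ_i = 3.822 mm.

3.82 mm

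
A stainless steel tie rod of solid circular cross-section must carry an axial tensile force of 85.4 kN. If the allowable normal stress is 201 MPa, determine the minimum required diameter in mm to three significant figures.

23.3 mm

Required area A ≥ P/σ_allow = 85400/201 = 424.9 mm².
For a solid circular section, d ≥ √(4A/π) = 23.26 mm.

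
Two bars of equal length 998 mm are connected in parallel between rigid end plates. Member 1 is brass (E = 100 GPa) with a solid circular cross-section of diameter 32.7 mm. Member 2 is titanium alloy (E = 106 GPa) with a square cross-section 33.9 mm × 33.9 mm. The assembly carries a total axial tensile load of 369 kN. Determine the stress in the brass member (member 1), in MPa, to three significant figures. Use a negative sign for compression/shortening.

179 MPa

A_1 = 839.8 mm².
A_2 = 1149 mm².
Equal strain + equilibrium ⇒ each member carries load in proportion to AE: A₁E₁ = 83980000 N, A₂E₂ = 121800000 N, ΣAE = 205800000 N.
σ₁ = P·E₁/ΣAE = 369000·100000/205800000 = 179.3 MPa.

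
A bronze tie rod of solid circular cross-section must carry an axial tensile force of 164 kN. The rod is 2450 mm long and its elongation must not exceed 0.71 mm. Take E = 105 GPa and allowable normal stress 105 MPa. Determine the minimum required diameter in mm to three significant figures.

Required area A ≥ P/σ_allow = 164000/105 = 1562 mm².
For a solid circular section, d ≥ √(4A/π) = 44.59 mm.
Elongation limit: A ≥ PL/(Eδ_allow) = 164000·2450/(105000·0.71) = 5390 mm² ⇒ d ≥ 82.84 mm.
The elongation limit governs.

82.8 mm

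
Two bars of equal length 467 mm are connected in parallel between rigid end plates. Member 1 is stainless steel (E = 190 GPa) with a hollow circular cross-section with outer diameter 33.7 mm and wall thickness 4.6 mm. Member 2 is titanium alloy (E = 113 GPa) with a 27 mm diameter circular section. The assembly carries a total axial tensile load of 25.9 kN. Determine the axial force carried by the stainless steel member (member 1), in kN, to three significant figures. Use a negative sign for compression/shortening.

14.3 kN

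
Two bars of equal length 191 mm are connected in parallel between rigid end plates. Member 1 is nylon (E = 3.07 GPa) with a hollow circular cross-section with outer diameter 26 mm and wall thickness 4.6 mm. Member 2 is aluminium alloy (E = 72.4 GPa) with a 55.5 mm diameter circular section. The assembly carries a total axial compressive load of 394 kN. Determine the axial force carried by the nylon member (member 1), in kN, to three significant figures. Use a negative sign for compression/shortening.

-2.12 kN

A_1 = 309.3 mm².
A_2 = 2419 mm².
Equal strain + equilibrium ⇒ each member carries load in proportion to AE: A₁E₁ = 949400 N, A₂E₂ = 175200000 N, ΣAE = 176100000 N.
F₁ = P·A₁E₁/ΣAE = -394000·949400/176100000 = -2124 N.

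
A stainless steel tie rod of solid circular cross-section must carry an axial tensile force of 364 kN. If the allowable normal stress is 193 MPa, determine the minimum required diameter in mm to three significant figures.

Required area A ≥ P/σ_allow = 364000/193 = 1886 mm².
For a solid circular section, d ≥ √(4A/π) = 49 mm.

49.0 mm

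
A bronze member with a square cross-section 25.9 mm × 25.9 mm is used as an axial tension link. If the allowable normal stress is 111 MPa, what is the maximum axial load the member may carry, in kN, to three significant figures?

74.5 kN

A = 670.8 mm².
P_max = σ_allow · A = 111 · 670.8 = 74460 N = 74.46 kN.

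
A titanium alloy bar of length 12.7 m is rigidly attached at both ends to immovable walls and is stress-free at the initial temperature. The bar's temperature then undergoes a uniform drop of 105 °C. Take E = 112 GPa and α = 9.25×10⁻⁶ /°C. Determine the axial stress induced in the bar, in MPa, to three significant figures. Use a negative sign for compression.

109 MPa

Free thermal expansion αLΔT = 9.25e-6 · 12700 · -105 = -12.33 mm.
The walls impose strain ε = −(-12.33)/12700 = 9.7125e-04; σ = Eε = 112000 · 9.7125e-04 = 108.8 MPa.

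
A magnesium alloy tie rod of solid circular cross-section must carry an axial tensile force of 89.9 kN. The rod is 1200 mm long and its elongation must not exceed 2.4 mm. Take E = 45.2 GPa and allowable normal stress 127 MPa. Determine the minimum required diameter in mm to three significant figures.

35.6 mm

Required area A ≥ P/σ_allow = 89900/127 = 707.9 mm².
For a solid circular section, d ≥ √(4A/π) = 30.02 mm.
Elongation limit: A ≥ PL/(Eδ_allow) = 89900·1200/(45200·2.4) = 994.5 mm² ⇒ d ≥ 35.58 mm.
The elongation limit governs.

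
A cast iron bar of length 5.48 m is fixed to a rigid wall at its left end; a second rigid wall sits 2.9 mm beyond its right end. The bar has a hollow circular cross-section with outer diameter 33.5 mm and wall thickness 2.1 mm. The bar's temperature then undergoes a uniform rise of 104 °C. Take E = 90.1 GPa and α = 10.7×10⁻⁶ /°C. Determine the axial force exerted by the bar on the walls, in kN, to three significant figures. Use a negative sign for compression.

-10.9 kN

Free thermal expansion αLΔT = 10.7e-6 · 5480 · 104 = 6.098 mm.
The walls engage after the gap closes; constrained expansion = 6.098 − 2.9 = 3.198 mm.
The walls impose strain ε = −(3.198)/5480 = -5.8360e-04; σ = Eε = 90100 · -5.8360e-04 = -52.58 MPa.
Wall reaction R = σ·A = -52.58·207.2 = -10890 N = -10.89 kN.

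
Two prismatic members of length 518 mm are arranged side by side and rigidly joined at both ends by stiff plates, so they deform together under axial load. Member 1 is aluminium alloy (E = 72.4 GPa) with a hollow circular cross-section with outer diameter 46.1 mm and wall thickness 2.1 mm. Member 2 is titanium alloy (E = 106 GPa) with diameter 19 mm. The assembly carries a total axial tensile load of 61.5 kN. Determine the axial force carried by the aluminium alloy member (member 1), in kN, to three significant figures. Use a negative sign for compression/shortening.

A_1 = 290.3 mm².
A_2 = 283.5 mm².
Equal strain + equilibrium ⇒ each member carries load in proportion to AE: A₁E₁ = 21020000 N, A₂E₂ = 30050000 N, ΣAE = 51070000 N.
F₁ = P·A₁E₁/ΣAE = 61500·21020000/51070000 = 25310 N.

25.3 kN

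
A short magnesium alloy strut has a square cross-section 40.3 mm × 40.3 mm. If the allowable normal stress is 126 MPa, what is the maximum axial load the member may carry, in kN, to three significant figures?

205 kN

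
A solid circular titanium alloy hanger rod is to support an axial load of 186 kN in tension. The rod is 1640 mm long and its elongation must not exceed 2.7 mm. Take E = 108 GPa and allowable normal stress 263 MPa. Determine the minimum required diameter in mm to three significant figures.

Required area A ≥ P/σ_allow = 186000/263 = 707.2 mm².
For a solid circular section, d ≥ √(4A/π) = 30.01 mm.
Elongation limit: A ≥ PL/(Eδ_allow) = 186000·1640/(108000·2.7) = 1046 mm² ⇒ d ≥ 36.5 mm.
The elongation limit governs.

36.5 mm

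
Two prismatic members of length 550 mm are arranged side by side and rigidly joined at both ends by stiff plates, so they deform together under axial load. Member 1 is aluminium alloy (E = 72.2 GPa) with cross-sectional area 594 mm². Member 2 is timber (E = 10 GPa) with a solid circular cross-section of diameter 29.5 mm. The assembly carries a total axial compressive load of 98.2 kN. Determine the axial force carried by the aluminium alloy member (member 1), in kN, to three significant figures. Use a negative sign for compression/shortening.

A_2 = 683.5 mm².
Equal strain + equilibrium ⇒ each member carries load in proportion to AE: A₁E₁ = 42890000 N, A₂E₂ = 6835000 N, ΣAE = 49720000 N.
F₁ = P·A₁E₁/ΣAE = -98200·42890000/49720000 = -84700 N.

-84.7 kN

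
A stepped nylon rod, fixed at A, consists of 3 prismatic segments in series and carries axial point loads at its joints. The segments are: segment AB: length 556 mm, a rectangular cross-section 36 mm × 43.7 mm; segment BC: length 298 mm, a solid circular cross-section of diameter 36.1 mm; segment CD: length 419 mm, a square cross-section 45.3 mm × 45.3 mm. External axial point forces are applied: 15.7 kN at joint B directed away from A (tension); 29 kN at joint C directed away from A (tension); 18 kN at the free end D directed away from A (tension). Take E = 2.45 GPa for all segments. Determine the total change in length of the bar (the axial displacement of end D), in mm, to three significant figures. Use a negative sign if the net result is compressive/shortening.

Internal axial forces (sectioning from the free end, tension +): N_CD = 18 kN, N_BC = 47 kN, N_AB = 62.7 kN.
A_AB = 1573 mm².
A_BC = 1024 mm².
A_CD = 2052 mm².
δ_AB = 62700·556/(1573·2450) = 9.045 mm
δ_BC = 47000·298/(1024·2450) = 5.585 mm
δ_CD = 18000·419/(2052·2450) = 1.5 mm
δ = Σδ_i = 16.13 mm.

16.1 mm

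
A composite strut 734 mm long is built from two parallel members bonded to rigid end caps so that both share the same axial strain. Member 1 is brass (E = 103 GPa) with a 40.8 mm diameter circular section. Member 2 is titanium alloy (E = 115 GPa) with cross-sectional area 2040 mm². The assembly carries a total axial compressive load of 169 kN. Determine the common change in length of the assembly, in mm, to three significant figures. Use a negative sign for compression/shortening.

-0.336 mm

A_1 = 1307 mm².
Equal strain + equilibrium ⇒ each member carries load in proportion to AE: A₁E₁ = 134700000 N, A₂E₂ = 234600000 N, ΣAE = 369300000 N.
δ = PL/ΣAE = -169000·734/369300000 = -0.3359 mm.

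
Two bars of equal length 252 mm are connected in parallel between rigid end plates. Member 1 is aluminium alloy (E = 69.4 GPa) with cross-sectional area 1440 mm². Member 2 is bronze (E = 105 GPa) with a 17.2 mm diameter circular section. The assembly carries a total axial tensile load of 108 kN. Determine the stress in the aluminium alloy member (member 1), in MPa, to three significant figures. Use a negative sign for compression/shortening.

60.3 MPa

A_2 = 232.4 mm².
Equal strain + equilibrium ⇒ each member carries load in proportion to AE: A₁E₁ = 99940000 N, A₂E₂ = 24400000 N, ΣAE = 124300000 N.
σ₁ = P·E₁/ΣAE = 108000·69400/124300000 = 60.28 MPa.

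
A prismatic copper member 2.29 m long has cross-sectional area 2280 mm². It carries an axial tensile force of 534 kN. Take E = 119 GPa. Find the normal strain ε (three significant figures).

0.00197

σ = N/A = 234.2 MPa; ε = σ/E = 234.2/119000 = 1.968e-03.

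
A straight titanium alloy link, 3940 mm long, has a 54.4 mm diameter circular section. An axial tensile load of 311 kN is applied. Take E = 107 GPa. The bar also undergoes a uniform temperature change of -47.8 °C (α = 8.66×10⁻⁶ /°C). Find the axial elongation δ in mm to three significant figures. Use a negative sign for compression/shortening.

3.30 mm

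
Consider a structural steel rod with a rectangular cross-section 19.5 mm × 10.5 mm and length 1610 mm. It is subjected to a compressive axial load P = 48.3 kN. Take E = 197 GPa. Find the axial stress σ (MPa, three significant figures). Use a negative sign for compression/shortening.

-236 MPa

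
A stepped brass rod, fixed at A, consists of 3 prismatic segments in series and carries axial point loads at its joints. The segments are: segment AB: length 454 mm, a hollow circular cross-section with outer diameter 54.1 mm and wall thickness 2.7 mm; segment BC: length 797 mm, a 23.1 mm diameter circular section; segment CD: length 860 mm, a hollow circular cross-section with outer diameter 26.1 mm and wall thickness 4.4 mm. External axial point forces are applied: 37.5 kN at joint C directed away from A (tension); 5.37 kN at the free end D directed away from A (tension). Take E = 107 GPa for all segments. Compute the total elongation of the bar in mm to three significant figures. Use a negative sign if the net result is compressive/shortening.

Internal axial forces (sectioning from the free end, tension +): N_CD = 5.37 kN, N_BC = 42.87 kN, N_AB = 42.87 kN.
A_AB = 436 mm².
A_BC = 419.1 mm².
A_CD = 300 mm².
δ_AB = 42870·454/(436·107000) = 0.4172 mm
δ_BC = 42870·797/(419.1·107000) = 0.7619 mm
δ_CD = 5370·860/(300·107000) = 0.1439 mm
δ = Σδ_i = 1.323 mm.

1.32 mm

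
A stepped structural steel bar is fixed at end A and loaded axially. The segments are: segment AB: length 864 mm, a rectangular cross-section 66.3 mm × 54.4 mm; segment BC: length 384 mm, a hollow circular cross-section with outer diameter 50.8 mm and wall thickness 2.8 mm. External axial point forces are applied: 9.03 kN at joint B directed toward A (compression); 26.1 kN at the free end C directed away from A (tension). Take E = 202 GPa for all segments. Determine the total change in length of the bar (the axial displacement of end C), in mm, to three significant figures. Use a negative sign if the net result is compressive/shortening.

0.138 mm

Internal axial forces (sectioning from the free end, tension +): N_BC = 26.1 kN, N_AB = 17.07 kN.
A_AB = 3607 mm².
A_BC = 422.2 mm².
δ_AB = 17070·864/(3607·202000) = 0.02024 mm
δ_BC = 26100·384/(422.2·202000) = 0.1175 mm
δ = Σδ_i = 0.1378 mm.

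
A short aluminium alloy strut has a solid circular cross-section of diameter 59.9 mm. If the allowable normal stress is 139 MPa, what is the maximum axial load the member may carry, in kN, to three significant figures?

392 kN

A = 2818 mm².
P_max = σ_allow · A = 139 · 2818 = 391700 N = 391.7 kN.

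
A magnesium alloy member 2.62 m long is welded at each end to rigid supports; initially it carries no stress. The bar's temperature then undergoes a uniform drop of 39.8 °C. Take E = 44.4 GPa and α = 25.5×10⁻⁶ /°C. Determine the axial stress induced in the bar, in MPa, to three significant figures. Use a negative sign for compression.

45.1 MPa

Free thermal expansion αLΔT = 25.5e-6 · 2620 · -39.8 = -2.659 mm.
The walls impose strain ε = −(-2.659)/2620 = 1.0149e-03; σ = Eε = 44400 · 1.0149e-03 = 45.06 MPa.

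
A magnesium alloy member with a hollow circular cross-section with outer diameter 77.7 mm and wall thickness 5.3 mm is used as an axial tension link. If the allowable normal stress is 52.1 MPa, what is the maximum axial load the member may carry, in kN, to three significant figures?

A = 1205 mm².
P_max = σ_allow · A = 52.1 · 1205 = 62810 N = 62.81 kN.

62.8 kN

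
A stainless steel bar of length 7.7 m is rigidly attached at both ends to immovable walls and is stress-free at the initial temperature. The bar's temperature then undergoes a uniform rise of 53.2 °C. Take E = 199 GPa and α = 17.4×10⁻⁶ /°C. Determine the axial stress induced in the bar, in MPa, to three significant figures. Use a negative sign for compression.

Free thermal expansion αLΔT = 17.4e-6 · 7700 · 53.2 = 7.128 mm.
The walls impose strain ε = −(7.128)/7700 = -9.2568e-04; σ = Eε = 199000 · -9.2568e-04 = -184.2 MPa.

-184 MPa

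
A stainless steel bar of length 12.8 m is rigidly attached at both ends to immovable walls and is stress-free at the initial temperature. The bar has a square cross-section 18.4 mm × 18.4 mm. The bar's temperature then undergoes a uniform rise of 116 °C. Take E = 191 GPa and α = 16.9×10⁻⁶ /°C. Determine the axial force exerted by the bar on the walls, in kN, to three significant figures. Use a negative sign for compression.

Free thermal expansion αLΔT = 16.9e-6 · 12800 · 116 = 25.09 mm.
The walls impose strain ε = −(25.09)/12800 = -1.9604e-03; σ = Eε = 191000 · -1.9604e-03 = -374.4 MPa.
Wall reaction R = σ·A = -374.4·338.6 = -126800 N = -126.8 kN.

-127 kN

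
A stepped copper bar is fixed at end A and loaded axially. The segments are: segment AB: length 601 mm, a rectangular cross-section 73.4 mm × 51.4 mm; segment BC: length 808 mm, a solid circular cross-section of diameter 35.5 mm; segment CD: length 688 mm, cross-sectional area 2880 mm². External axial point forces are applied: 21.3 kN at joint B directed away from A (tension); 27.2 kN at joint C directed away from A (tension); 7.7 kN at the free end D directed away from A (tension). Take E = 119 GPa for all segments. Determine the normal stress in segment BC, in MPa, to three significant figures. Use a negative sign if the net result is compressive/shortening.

Internal axial forces (sectioning from the free end, tension +): N_CD = 7.7 kN, N_BC = 34.9 kN, N_AB = 56.2 kN.
A_BC = 989.8 mm².
σ_BC = N_BC/A_BC = 34900/989.8 = 35.26 MPa.

35.3 MPa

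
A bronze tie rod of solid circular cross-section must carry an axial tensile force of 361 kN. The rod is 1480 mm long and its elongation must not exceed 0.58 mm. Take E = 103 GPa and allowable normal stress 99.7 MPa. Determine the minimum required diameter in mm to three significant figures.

Required area A ≥ P/σ_allow = 361000/99.7 = 3621 mm².
For a solid circular section, d ≥ √(4A/π) = 67.9 mm.
Elongation limit: A ≥ PL/(Eδ_allow) = 361000·1480/(103000·0.58) = 8943 mm² ⇒ d ≥ 106.7 mm.
The elongation limit governs.

107 mm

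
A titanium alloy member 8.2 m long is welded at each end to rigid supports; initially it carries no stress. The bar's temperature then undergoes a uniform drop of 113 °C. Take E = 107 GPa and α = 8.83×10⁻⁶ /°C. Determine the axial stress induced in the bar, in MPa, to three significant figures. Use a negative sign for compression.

107 MPa

Free thermal expansion αLΔT = 8.83e-6 · 8200 · -113 = -8.182 mm.
The walls impose strain ε = −(-8.182)/8200 = 9.9779e-04; σ = Eε = 107000 · 9.9779e-04 = 106.8 MPa.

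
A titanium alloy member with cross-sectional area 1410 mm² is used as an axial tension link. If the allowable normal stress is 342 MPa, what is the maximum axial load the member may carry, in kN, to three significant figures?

482 kN

P_max = σ_allow · A = 342 · 1410 = 482200 N = 482.2 kN.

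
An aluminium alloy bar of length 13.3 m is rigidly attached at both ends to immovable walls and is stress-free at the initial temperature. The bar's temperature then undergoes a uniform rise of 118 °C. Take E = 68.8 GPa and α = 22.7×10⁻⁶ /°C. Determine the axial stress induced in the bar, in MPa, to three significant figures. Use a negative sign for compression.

-184 MPa

Free thermal expansion αLΔT = 22.7e-6 · 13300 · 118 = 35.63 mm.
The walls impose strain ε = −(35.63)/13300 = -2.6786e-03; σ = Eε = 68800 · -2.6786e-03 = -184.3 MPa.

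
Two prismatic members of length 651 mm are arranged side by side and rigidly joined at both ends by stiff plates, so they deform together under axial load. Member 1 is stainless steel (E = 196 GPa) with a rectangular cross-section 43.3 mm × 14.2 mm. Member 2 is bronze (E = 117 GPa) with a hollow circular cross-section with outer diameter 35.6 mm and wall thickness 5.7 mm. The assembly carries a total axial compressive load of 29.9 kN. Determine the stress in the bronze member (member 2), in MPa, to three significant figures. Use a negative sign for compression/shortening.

A_1 = 614.9 mm².
A_2 = 535.4 mm².
Equal strain + equilibrium ⇒ each member carries load in proportion to AE: A₁E₁ = 120500000 N, A₂E₂ = 62640000 N, ΣAE = 183200000 N.
σ₂ = P·E₂/ΣAE = -29900·117000/183200000 = -19.1 MPa.

-19.1 MPa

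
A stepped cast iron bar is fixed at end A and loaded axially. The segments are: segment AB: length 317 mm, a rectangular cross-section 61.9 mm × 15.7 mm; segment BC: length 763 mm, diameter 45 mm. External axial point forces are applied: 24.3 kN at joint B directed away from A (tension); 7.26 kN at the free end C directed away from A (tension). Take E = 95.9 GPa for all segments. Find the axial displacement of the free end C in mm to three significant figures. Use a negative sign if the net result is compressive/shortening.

0.144 mm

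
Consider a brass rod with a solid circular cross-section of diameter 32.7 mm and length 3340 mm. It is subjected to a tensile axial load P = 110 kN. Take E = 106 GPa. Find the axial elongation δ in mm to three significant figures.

A = 839.8 mm².
δ_mech = NL/(AE) = 110000·3340/(839.8·106000) = 4.127 mm.

4.13 mm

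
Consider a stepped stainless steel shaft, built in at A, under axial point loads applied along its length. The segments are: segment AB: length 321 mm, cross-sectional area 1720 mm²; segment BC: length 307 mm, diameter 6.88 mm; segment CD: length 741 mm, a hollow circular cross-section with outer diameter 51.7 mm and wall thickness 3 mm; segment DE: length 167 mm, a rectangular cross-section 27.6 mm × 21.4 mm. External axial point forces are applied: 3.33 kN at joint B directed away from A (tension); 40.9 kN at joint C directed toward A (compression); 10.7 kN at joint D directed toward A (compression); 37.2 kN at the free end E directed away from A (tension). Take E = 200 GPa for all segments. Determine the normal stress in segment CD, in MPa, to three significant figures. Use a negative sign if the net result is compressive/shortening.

57.7 MPa

Internal axial forces (sectioning from the free end, tension +): N_DE = 37.2 kN, N_CD = 26.5 kN, N_BC = -14.4 kN, N_AB = -11.07 kN.
A_CD = 459 mm².
σ_CD = N_CD/A_CD = 26500/459 = 57.74 MPa.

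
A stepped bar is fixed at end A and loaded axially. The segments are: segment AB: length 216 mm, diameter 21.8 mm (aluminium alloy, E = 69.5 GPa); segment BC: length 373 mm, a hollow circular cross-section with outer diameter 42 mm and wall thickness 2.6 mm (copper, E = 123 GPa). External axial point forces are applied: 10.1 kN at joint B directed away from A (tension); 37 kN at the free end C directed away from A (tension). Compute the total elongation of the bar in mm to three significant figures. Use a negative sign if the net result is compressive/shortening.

0.741 mm

Internal axial forces (sectioning from the free end, tension +): N_BC = 37 kN, N_AB = 47.1 kN.
A_AB = 373.3 mm².
A_BC = 321.8 mm².
δ_AB = 47100·216/(373.3·69500) = 0.3922 mm
δ_BC = 37000·373/(321.8·123000) = 0.3486 mm
δ = Σδ_i = 0.7408 mm.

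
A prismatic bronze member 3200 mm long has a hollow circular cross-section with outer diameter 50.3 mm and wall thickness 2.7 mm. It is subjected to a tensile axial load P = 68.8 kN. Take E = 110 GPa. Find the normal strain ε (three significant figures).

0.00155

A = 403.8 mm².
σ = N/A = 170.4 MPa; ε = σ/E = 170.4/110000 = 1.549e-03.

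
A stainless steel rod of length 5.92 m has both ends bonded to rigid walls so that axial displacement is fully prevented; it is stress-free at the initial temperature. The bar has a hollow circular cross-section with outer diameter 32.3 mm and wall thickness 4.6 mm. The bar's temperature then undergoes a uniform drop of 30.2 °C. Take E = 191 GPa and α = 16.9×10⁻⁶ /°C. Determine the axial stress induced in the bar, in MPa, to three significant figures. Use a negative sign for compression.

97.5 MPa

Free thermal expansion αLΔT = 16.9e-6 · 5920 · -30.2 = -3.021 mm.
The walls impose strain ε = −(-3.021)/5920 = 5.1038e-04; σ = Eε = 191000 · 5.1038e-04 = 97.48 MPa.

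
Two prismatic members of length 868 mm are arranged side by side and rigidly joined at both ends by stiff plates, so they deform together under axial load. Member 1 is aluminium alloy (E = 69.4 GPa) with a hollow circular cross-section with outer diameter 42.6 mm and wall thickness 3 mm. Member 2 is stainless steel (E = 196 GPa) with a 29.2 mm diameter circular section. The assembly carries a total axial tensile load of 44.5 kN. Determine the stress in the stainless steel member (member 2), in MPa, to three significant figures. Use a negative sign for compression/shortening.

55.5 MPa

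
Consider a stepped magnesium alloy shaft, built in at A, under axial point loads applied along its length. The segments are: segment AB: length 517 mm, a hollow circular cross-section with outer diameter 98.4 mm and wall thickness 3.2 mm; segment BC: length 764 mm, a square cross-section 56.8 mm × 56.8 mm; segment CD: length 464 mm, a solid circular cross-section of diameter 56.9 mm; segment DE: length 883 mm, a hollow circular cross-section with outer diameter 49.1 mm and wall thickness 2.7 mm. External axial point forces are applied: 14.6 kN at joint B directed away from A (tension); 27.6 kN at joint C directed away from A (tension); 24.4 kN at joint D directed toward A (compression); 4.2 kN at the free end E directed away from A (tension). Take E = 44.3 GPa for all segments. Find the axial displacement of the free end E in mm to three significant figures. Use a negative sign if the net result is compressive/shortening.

0.437 mm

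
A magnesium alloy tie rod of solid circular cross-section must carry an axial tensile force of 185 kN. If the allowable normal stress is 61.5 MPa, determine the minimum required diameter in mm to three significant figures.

Required area A ≥ P/σ_allow = 185000/61.5 = 3008 mm².
For a solid circular section, d ≥ √(4A/π) = 61.89 mm.

61.9 mm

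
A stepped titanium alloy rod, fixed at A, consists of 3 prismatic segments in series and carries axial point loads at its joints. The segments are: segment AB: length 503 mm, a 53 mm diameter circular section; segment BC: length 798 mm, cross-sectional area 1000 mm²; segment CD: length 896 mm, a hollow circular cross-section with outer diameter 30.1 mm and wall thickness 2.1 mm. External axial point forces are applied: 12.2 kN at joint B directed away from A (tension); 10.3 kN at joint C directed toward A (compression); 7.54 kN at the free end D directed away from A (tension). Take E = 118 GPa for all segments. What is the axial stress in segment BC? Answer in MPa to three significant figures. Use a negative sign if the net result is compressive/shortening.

Internal axial forces (sectioning from the free end, tension +): N_CD = 7.54 kN, N_BC = -2.76 kN, N_AB = 9.44 kN.
σ_BC = N_BC/A_BC = -2760/1000 = -2.76 MPa.

-2.76 MPa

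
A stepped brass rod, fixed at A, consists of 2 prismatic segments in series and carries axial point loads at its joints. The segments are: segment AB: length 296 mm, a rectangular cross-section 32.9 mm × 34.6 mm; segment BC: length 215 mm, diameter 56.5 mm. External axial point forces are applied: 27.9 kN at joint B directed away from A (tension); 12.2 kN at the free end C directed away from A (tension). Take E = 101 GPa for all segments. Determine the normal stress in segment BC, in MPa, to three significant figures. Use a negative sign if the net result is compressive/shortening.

4.87 MPa

Internal axial forces (sectioning from the free end, tension +): N_BC = 12.2 kN, N_AB = 40.1 kN.
A_BC = 2507 mm².
σ_BC = N_BC/A_BC = 12200/2507 = 4.866 MPa.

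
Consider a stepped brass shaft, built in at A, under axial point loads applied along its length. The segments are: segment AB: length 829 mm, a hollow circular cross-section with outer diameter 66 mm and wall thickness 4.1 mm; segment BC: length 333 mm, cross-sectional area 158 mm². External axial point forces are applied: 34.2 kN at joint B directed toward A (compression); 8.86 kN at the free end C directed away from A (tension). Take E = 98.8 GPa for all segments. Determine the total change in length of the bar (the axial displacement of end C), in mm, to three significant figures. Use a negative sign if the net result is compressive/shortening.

Internal axial forces (sectioning from the free end, tension +): N_BC = 8.86 kN, N_AB = -25.34 kN.
A_AB = 797.3 mm².
δ_AB = -25340·829/(797.3·98800) = -0.2667 mm
δ_BC = 8860·333/(158·98800) = 0.189 mm
δ = Σδ_i = -0.07767 mm.

-0.0777 mm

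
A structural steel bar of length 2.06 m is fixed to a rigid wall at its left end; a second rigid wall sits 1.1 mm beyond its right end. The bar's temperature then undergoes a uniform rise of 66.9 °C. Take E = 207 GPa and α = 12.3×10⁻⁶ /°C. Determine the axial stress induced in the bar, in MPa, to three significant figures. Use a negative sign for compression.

Free thermal expansion αLΔT = 12.3e-6 · 2060 · 66.9 = 1.695 mm.
The walls engage after the gap closes; constrained expansion = 1.695 − 1.1 = 0.5951 mm.
The walls impose strain ε = −(0.5951)/2060 = -2.8889e-04; σ = Eε = 207000 · -2.8889e-04 = -59.8 MPa.

-59.8 MPa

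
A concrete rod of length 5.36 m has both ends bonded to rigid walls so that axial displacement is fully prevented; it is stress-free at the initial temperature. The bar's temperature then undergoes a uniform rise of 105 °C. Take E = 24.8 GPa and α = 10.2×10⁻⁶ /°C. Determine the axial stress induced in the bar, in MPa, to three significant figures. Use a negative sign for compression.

-26.6 MPa

Free thermal expansion αLΔT = 10.2e-6 · 5360 · 105 = 5.741 mm.
The walls impose strain ε = −(5.741)/5360 = -1.0710e-03; σ = Eε = 24800 · -1.0710e-03 = -26.56 MPa.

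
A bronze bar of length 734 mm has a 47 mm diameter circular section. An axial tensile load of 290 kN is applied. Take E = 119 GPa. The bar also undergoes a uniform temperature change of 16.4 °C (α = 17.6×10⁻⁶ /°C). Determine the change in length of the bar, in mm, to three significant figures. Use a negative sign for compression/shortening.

1.24 mm

A = 1735 mm².
δ_mech = NL/(AE) = 290000·734/(1735·119000) = 1.031 mm.
δ_thermal = αLΔT = 17.6e-6·734·16.4 = 0.2119 mm.
δ = δ_mech + δ_thermal = 1.243 mm.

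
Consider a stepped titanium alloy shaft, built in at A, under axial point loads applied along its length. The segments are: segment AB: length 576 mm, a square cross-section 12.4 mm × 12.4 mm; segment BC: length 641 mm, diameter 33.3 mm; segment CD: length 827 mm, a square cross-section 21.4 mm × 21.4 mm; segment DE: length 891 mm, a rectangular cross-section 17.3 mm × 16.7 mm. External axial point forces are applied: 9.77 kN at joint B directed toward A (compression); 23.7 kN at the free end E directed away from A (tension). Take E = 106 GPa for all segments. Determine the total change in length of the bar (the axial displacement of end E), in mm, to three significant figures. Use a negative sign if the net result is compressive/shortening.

Internal axial forces (sectioning from the free end, tension +): N_DE = 23.7 kN, N_CD = 23.7 kN, N_BC = 23.7 kN, N_AB = 13.93 kN.
A_AB = 153.8 mm².
A_BC = 870.9 mm².
A_CD = 458 mm².
A_DE = 288.9 mm².
δ_AB = 13930·576/(153.8·106000) = 0.4923 mm
δ_BC = 23700·641/(870.9·106000) = 0.1646 mm
δ_CD = 23700·827/(458·106000) = 0.4038 mm
δ_DE = 23700·891/(288.9·106000) = 0.6895 mm
δ = Σδ_i = 1.75 mm.

1.75 mm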